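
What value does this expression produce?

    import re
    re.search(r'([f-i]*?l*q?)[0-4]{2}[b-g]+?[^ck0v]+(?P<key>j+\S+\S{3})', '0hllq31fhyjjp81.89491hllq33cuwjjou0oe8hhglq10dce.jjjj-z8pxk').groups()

This matches zero or more of a character in [f-i] (lazy), then zero or more of the literal 'l', then optionally the literal 'q' (captured); then exactly 2 of a character in [0-4], then one or more of a character in [b-g] (lazy), then one or more of any character except [ck0v]; then one or more of a literal 'j', then one or more of a non-whitespace character, then exactly 3 of a non-whitespace character (captured as 'key').
`re.search` tries every starting position until one works.
The match spans [1:59] → 'hllq31fhyjjp81.89491hllq33cuwjjou0oe8hhglq10dce.jjjj-z8pxk'.
Captured: group 1 = 'hllq', group 2 = 'jp81.89491hllq33cuwjjou0oe8hhglq10dce.jjjj-z8pxk'.

('hllq', 'jp81.89491hllq33cuwjjou0oe8hhglq10dce.jjjj-z8pxk')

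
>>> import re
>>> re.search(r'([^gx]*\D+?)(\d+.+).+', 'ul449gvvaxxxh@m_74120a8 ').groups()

The pattern matches zero or more of any character except [gx], then one or more of a non-digit (lazy) (captured); then one or more of a digit, then one or more of any character (captured); then one or more of any character.
Unlike `match`, `search` isn't anchored — it looks for the pattern anywhere in the string.
The match spans [0:24] → 'ul449gvvaxxxh@m_74120a8 '.
Captured: group 1 = 'ul449gvvaxxxh@m_', group 2 = '74120a8'.

('ul449gvvaxxxh@m_', '74120a8')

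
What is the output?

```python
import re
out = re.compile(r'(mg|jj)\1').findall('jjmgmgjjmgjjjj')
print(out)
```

`\1` has to match the exact text group 1 already captured.
One capturing group, so `findall` returns just the captured substring from each match — 2 in all.

['mg', 'jj']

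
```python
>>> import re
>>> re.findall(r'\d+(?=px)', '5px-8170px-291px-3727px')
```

Lookahead/lookbehind check context without consuming it, so the matched span excludes the asserted characters.
Matches: at [0:1] → '5'; at [4:8] → '8170'; at [11:14] → '291'; at [17:21] → '3727'.
No capturing groups, so `findall` returns the 4 full match strings.

['5', '8170', '291', '3727']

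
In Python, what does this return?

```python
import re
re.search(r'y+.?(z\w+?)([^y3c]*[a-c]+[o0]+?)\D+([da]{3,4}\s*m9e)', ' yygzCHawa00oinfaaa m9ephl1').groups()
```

The pattern matches one or more of a literal 'y', then optionally any character; then a literal 'z', then one or more of a word character (lazy) (captured); then zero or more of any character except [y3c], then one or more of a character in [a-c], then one or more of one of [o0] (lazy) (captured); then one or more of a non-digit; then 3 to 4 of one of [da], then zero or more of whitespace, then the literal 'm9e' (captured).
A non-greedy quantifier consumes as few characters as it can — just enough that the remainder of the pattern still matches from where it stops; whatever follows it matches normally.
`re.search` scans for the first position where the pattern succeeds.
The match spans [1:23] → 'yygzCHawa00oinfaaa m9e'.
Captured: group 1 = 'zC', group 2 = 'Hawa00', group 3 = 'aaa m9e'.

('zC', 'Hawa00', 'aaa m9e')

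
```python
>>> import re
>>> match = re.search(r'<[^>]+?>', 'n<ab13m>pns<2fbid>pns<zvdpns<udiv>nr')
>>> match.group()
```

`re.search` tries every starting position until one works.
The match spans [1:8] → '<ab13m>'.

'<ab13m>'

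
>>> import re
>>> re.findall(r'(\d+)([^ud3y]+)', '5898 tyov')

[('5898', ' t')]

This matches one or more of a digit (captured); then one or more of any character except [ud3y] (captured).
Scanning left to right: at [0:6] match '5898 t', groups = ('5898', ' t').
`findall` packs the 2 group values into a tuple for every match.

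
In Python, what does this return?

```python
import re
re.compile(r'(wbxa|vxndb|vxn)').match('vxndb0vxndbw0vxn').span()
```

(0, 5)

`|` is ordered: at each position the engine commits to the first alternative that works.
`re.match` only tries the pattern at the start of the string.
The match spans [0:5] → 'vxndb'.
Captured: group 1 = 'vxndb'.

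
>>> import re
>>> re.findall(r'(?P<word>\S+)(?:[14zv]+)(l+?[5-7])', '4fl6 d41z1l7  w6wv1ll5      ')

Pattern: one or more of a non-whitespace character (captured as 'word'); then one or more of one of [14zv] (non-capturing group); then one or more of the literal 'l' (lazy), then a character in [5-7] (captured).
2 groups means each result is a tuple of 2 captured strings — 2 here.

[('d41z', 'l7'), ('w6wv', 'll5')]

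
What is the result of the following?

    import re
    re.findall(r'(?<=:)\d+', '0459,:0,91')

Lookahead/lookbehind check context without consuming it, so the matched span excludes the asserted characters.
Scanning left to right: at [6:7] → '0'.
No capturing groups, so `findall` returns the 1 full match string.

['0']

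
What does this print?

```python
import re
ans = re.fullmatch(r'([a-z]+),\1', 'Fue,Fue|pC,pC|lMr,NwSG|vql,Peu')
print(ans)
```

None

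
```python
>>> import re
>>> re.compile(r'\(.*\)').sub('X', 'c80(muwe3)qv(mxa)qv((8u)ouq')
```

'c80Xouq'

Matches: at [3:24] → '(muwe3)qv(mxa)qv((8u)'.
Each match is replaced by 'X'.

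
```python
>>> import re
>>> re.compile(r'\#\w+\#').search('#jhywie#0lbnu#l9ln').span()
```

(0, 8)

`re.search` tries every starting position until one works.
The match spans [0:8] → '#jhywie#'.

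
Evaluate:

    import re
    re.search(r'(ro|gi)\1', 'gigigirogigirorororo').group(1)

After group 1 captures some text, `\1` only succeeds where that same text appears again.
`re.search` scans for the first position where the pattern succeeds.
The match spans [0:4] → 'gigi'.
Captured: group 1 = 'gi'.

'gi'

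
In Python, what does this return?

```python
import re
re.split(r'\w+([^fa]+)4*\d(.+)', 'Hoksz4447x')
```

['', '4', 'x', '']

With a capturing group present, the delimiter's captured portion is kept in the result list.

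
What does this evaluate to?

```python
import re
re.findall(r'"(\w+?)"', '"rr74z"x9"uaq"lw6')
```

['rr74z', 'uaq']

Scanning left to right: at [0:7] match '"rr74z"', group 1 = 'rr74z'; at [9:14] match '"uaq"', group 1 = 'uaq'.
With a single group, `findall` returns only what that group captured — 2 items.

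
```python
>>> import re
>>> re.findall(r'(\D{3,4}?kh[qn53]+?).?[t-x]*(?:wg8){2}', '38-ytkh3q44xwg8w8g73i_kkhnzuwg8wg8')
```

['i_kkhn']

This matches 3 to 4 of a non-digit (lazy), then the literal 'kh', then one or more of one of [qn53] (lazy) (captured); then optionally any character, then zero or more of a character in [t-x], then the literal 'wg8' repeated 2 times.
With a single group, `findall` returns only what that group captured — 1 item.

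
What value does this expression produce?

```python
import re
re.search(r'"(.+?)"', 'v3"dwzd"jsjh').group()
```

'"dwzd"'

`search` walks the string left to right and returns the first match it finds.
The match spans [2:8] → '"dwzd"'.
Captured: group 1 = 'dwzd'.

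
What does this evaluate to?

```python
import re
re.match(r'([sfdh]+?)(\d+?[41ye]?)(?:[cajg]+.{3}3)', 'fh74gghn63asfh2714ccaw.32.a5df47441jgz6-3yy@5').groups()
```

The match spans [0:10] → 'fh74gghn63'.
Captured: group 1 = 'fh', group 2 = '74'.

('fh', '74')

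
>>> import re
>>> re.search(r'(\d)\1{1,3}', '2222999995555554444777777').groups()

The backreference `\1` re-matches whatever the first group consumed, character for character.
`search` walks the string left to right and returns the first match it finds.
The match spans [0:4] → '2222'.
Captured: group 1 = '2'.

('2',)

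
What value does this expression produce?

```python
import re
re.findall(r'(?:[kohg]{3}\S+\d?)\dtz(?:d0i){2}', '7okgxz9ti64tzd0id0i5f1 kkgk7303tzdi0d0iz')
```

This matches exactly 3 of one of [kohg], then one or more of a non-whitespace character, then optionally a digit (non-capturing group); then a digit, then the literal 'tz', then the literal 'd0i' repeated 2 times.
With no groups in the pattern, `findall` gives back each whole match — 1 here.

['okgxz9ti64tzd0id0i']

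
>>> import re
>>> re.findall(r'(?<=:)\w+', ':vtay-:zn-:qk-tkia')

The `(?=…)`/`(?<=…)` assertion just peeks at neighbouring text; it doesn't advance the match position.
Scanning left to right: at [1:5] → 'vtay'; at [7:9] → 'zn'; at [11:13] → 'qk'.
With no groups in the pattern, `findall` gives back each whole match — 3 here.

['vtay', 'zn', 'qk']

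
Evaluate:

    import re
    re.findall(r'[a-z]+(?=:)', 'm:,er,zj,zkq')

['m']

The lookaround is zero-width — it requires the adjacent text to match without consuming it, so the asserted text isn't part of the match.
Walking the string: at [0:1] → 'm'.
With no groups in the pattern, `findall` gives back each whole match — 1 here.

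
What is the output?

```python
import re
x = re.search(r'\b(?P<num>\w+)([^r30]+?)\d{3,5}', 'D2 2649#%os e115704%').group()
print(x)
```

D2 2649

Pattern: a word boundary (`\b`, zero-width); then one or more of a word character (captured as 'num'); then one or more of any character except [r30] (lazy) (captured); then 3 to 5 of a digit.
Because the quantifier is non-greedy, it stops expanding at the earliest point where the rest of the pattern can succeed.
`re.search` scans for the first position where the pattern succeeds.
The match spans [0:7] → 'D2 2649'.
Captured: group 1 = 'D2', group 2 = ' '.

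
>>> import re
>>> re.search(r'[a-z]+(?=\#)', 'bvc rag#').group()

'rag'

The `(?=…)`/`(?<=…)` assertion just peeks at neighbouring text; it doesn't advance the match position.
`search` walks the string left to right and returns the first match it finds.
The match spans [4:7] → 'rag'.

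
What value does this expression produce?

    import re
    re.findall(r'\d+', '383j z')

This matches one or more of a digit.
Walking the string: at [0:3] → '383'.
Since nothing is captured, `findall` lists the 1 matched substring directly.

['383']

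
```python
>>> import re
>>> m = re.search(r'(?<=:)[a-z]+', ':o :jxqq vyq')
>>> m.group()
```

Because the assertion is zero-width, the text it checks is not consumed and won't appear in the result.
`search` walks the string left to right and returns the first match it finds.
The match spans [1:2] → 'o'.

'o'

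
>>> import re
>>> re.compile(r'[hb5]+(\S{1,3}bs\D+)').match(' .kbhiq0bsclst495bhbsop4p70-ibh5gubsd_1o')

This matches one or more of one of [hb5]; then 1 to 3 of a non-whitespace character, then the literal 'bs', then one or more of a non-digit (captured).
`re.match` only tries the pattern at the start of the string.
Here the pattern fails at index 0, so the call returns None.

None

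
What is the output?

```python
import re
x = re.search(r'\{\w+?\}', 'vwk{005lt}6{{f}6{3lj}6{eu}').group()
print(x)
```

{005lt}

`search` walks the string left to right and returns the first match it finds.
The match spans [3:10] → '{005lt}'.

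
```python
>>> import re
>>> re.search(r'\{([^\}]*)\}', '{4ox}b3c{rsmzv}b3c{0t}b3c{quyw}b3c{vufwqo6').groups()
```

The match spans [0:5] → '{4ox}'.
Captured: group 1 = '4ox'.

('4ox',)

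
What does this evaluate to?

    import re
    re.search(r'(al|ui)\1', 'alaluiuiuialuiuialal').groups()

After group 1 captures some text, `\1` only succeeds where that same text appears again.
`re.search` tries every starting position until one works.
The match spans [0:4] → 'alal'.
Captured: group 1 = 'al'.

('al',)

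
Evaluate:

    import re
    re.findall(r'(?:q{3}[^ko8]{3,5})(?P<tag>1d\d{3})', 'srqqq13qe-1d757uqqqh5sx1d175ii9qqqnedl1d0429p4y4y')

The pattern matches exactly 3 of the literal 'q', then 3 to 5 of any character except [ko8] (non-capturing group); then the literal '1d', then exactly 3 of a digit (captured as 'tag').
With a single group, `findall` returns only what that group captured — 3 items.

['1d757', '1d175', '1d042']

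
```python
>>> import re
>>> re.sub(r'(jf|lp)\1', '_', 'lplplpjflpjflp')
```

'_lpjflpjflp'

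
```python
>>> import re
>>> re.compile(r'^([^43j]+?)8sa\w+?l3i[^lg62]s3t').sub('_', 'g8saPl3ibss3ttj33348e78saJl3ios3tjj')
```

'_jj'

Each match is replaced by '_'.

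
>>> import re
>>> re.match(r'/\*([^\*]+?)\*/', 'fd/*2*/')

None

`re.match` won't scan ahead — the pattern has to work from the very first character.
Here position 0 doesn't satisfy it, so the call returns None.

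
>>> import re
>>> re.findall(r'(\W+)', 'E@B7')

['@']

Pattern: one or more of a non-word character (captured).
Matches: at [1:2] match '@', group 1 = '@'.
Because there's exactly one group, `findall` drops the full match and keeps group 1 from the one hit.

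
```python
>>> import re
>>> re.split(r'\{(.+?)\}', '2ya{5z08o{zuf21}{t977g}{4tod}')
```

['2ya', '5z08o{zuf21', '', 't977g', '', '4tod', '']

The `?` after the quantifier makes it lazy — it takes as little as possible before letting the rest of the pattern try.
The group in the pattern means `split` returns the separators' captures alongside the pieces.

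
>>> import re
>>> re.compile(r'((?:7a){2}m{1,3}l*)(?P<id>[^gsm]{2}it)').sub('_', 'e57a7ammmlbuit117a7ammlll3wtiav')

'e5_117a7ammlll3wtiav'

Pattern: the literal '7a' repeated 2 times, then 1 to 3 of a literal 'm', then zero or more of the literal 'l' (captured); then exactly 2 of any character except [gsm], then the literal 'it' (captured as 'id').
Matches: at [2:14] → '7a7ammmlbuit'.
`sub` substitutes '_' at each match site.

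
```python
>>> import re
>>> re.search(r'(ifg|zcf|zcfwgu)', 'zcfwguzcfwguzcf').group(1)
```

`|` is ordered: at each position the engine commits to the first alternative that works.
Unlike `match`, `search` isn't anchored — it looks for the pattern anywhere in the string.
The match spans [0:3] → 'zcf'.
Captured: group 1 = 'zcf'.

'zcf'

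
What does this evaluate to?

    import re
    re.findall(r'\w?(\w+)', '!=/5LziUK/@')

['LziUK']

The pattern matches optionally a word character; then one or more of a word character (captured).
One capturing group, so `findall` returns just the captured substring from the one match — 1 in all.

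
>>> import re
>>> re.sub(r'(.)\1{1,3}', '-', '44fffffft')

The backreference `\1` re-matches whatever the first group consumed, character for character.
Matches: at [0:2] → '44'; at [2:6] → 'ffff'; at [6:8] → 'ff'.
`sub` substitutes '-' at each match site.

'---t'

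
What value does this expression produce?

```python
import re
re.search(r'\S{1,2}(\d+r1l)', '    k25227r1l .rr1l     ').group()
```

'k25227r1l'

This matches 1 to 2 of a non-whitespace character; then one or more of a digit, then the literal 'r1l' (captured).
`re.search` tries every starting position until one works.
The match spans [4:13] → 'k25227r1l'.
Captured: group 1 = '5227r1l'.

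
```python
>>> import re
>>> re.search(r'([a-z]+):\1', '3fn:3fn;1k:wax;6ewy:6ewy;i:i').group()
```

'i:i'

The backreference `\1` re-matches whatever the first group consumed, character for character.
The match spans [25:28] → 'i:i'.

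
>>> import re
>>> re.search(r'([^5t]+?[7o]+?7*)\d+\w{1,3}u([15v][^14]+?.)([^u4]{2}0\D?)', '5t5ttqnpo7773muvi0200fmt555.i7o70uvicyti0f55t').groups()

('qnpo777', 'vi0', '200f')

The match spans [5:22] → 'qnpo7773muvi0200f'.
Captured: group 1 = 'qnpo777', group 2 = 'vi0', group 3 = '200f'.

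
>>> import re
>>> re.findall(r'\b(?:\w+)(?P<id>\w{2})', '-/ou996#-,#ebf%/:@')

['96', 'bf']

This matches a word boundary (`\b`, zero-width); then one or more of a word character (non-capturing group); then exactly 2 of a word character (captured as 'id').
Matches: at [2:7] match 'ou996', group 1 = '96'; at [11:14] match 'ebf', group 1 = 'bf'.
One capturing group, so `findall` returns just the captured substring from each match — 2 in all.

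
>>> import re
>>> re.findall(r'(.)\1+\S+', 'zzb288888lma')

The backreference `\1` re-matches whatever the first group consumed, character for character.
Matches: at [0:12] match 'zzb288888lma', group 1 = 'z'.
Because there's exactly one group, `findall` drops the full match and keeps group 1 from the one hit.

['z']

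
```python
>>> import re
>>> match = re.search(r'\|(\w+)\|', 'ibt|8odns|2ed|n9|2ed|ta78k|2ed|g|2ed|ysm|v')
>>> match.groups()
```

('8odns',)

The match spans [3:10] → '|8odns|'.
Captured: group 1 = '8odns'.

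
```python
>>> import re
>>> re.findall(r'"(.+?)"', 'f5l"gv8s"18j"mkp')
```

['gv8s']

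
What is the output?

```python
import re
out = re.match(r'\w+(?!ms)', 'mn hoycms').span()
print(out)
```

(0, 2)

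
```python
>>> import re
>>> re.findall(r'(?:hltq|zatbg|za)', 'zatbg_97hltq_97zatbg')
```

['zatbg', 'hltq', 'zatbg']

Alternation tries branches left to right and keeps the first one that lets the overall match succeed at that position.
Matches: at [0:5] → 'zatbg'; at [8:12] → 'hltq'; at [15:20] → 'zatbg'.
With no groups in the pattern, `findall` gives back each whole match — 3 here.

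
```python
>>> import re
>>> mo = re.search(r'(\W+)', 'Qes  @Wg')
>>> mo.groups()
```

The pattern matches one or more of a non-word character (captured).
Unlike `match`, `search` isn't anchored — it looks for the pattern anywhere in the string.
The match spans [3:6] → '  @'.
Captured: group 1 = '  @'.

('  @',)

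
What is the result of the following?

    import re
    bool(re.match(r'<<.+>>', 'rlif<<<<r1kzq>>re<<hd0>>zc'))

`re.match` won't scan ahead — the pattern has to work from the very first character.
Here the pattern fails at index 0, so the call returns None, and `bool(None)` is False.

False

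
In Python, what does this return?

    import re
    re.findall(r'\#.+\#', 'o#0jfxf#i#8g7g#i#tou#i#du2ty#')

['#0jfxf#i#8g7g#i#tou#i#du2ty#']

Scanning left to right: at [1:29] → '#0jfxf#i#8g7g#i#tou#i#du2ty#'.
`findall` yields the raw match text (1 of them) because the pattern has no groups.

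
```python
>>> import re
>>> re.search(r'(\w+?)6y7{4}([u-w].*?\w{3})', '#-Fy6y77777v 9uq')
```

None

Pattern: one or more of a word character (lazy) (captured); then the literal '6y', then exactly 4 of a literal '7'; then a character in [u-w], then zero or more of any character (lazy), then exactly 3 of a word character (captured).
Here the pattern never matches, so the call returns None.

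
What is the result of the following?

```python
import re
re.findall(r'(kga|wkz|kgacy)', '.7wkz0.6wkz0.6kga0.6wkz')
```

['wkz', 'wkz', 'kga', 'wkz']

Walking the string: at [2:5] match 'wkz', group 1 = 'wkz'; at [8:11] match 'wkz', group 1 = 'wkz'; at [14:17] match 'kga', group 1 = 'kga'; at [20:23] match 'wkz', group 1 = 'wkz'.
Because there's exactly one group, `findall` drops the full match and keeps group 1 from each hit.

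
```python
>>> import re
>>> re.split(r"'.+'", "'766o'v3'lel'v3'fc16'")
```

['', '']

Matches to split on: at [0:21] → "'766o'v3'lel'v3'fc16'".
`split` removes every match and returns the 2 fragments in between.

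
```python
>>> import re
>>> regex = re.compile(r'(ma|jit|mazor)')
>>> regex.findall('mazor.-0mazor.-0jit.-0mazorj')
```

Alternation tries branches left to right and keeps the first one that lets the overall match succeed at that position.
Scanning left to right: at [0:2] match 'ma', group 1 = 'ma'; at [8:10] match 'ma', group 1 = 'ma'; at [16:19] match 'jit', group 1 = 'jit'; at [22:24] match 'ma', group 1 = 'ma'.
Because there's exactly one group, `findall` drops the full match and keeps group 1 from each hit.

['ma', 'ma', 'jit', 'ma']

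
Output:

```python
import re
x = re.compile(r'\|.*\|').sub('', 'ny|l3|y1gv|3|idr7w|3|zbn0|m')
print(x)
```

Matches: at [2:26] → '|l3|y1gv|3|idr7w|3|zbn0|'.
Every occurrence is swapped for ''.

nym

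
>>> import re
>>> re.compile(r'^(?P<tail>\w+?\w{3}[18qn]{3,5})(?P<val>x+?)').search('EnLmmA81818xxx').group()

'EnLmmA81818x'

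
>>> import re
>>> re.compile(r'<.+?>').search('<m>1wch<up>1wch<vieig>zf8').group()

'<m>'

`search` walks the string left to right and returns the first match it finds.
The match spans [0:3] → '<m>'.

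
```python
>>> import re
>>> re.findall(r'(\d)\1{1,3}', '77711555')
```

['7', '1', '5']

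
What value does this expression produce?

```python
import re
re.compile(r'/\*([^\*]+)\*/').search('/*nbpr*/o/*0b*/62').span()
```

(0, 8)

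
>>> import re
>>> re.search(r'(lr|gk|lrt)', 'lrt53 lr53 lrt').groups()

The match spans [0:2] → 'lr'.
Captured: group 1 = 'lr'.

('lr',)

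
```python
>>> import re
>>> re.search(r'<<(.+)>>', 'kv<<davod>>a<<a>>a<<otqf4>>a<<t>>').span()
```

`re.search` tries every starting position until one works.
The match spans [2:33] → '<<davod>>a<<a>>a<<otqf4>>a<<t>>'.
Captured: group 1 = 'davod>>a<<a>>a<<otqf4>>a<<t'.

(2, 33)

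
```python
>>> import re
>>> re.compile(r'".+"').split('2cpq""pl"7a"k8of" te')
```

['2cpq', ' te']

Matches to split on: at [4:17] → '""pl"7a"k8of"'.
Splitting on the pattern gives 2 pieces.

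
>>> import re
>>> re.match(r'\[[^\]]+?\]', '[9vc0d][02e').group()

'[9vc0d]'

`re.match` only tries the pattern at the start of the string.
The match spans [0:7] → '[9vc0d]'.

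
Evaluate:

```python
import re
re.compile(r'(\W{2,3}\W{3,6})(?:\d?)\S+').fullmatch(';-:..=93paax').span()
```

(0, 12)

This matches 2 to 3 of a non-word character, then 3 to 6 of a non-word character (captured); then optionally a digit (non-capturing group); then one or more of a non-whitespace character.
`re.fullmatch` requires the pattern to consume the entire string.
The match spans [0:12] → ';-:..=93paax'.
Captured: group 1 = ';-:..='.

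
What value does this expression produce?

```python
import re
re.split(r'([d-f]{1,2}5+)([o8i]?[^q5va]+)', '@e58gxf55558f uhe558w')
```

Pattern: 1 to 2 of a character in [d-f], then one or more of the literal '5' (captured); then optionally one of [o8i], then one or more of any character except [q5va] (captured).
`re.split` interleaves the captured-group text with the surrounding fragments.

['@', 'e5', '8gxf', '55558f uh', 'e55', '8w', '']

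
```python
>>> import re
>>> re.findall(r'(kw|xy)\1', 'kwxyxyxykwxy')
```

The backreference `\1` re-matches whatever the first group consumed, character for character.
Walking the string: at [2:6] match 'xyxy', group 1 = 'xy'.
Because there's exactly one group, `findall` drops the full match and keeps group 1 from the one hit.

['xy']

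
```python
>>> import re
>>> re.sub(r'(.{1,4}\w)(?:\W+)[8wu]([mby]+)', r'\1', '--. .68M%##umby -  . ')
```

'--. .68M -  . '

`\1` in the replacement pulls in group 1's text for each match.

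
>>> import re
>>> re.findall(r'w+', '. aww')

['ww']

This matches one or more of a literal 'w'.
Matches: at [3:5] → 'ww'.
With no groups in the pattern, `findall` gives back each whole match — 1 here.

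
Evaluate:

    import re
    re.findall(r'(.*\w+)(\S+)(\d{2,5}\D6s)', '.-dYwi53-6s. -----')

[('.-dYw', 'i', '53-6s')]

Pattern: zero or more of any character, then one or more of a word character (captured); then one or more of a non-whitespace character (captured); then 2 to 5 of a digit, then a non-digit, then the literal '6s' (captured).
Multiple groups make `findall` return tuples — one 3-tuple for the one match.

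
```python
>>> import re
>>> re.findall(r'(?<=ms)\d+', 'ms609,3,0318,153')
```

['609']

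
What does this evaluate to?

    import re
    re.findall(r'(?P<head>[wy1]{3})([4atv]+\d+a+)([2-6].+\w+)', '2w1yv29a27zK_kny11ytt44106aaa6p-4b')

[('w1y', 'v29a', '27zK_kny11ytt44106aaa6p-4b')]

`findall` packs the 3 group values into a tuple for every match.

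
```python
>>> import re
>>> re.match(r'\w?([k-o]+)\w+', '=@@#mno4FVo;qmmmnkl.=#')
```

None

`match` is anchored at position 0; if the pattern doesn't fit there, it returns None.
Here the pattern fails at index 0, so the call returns None.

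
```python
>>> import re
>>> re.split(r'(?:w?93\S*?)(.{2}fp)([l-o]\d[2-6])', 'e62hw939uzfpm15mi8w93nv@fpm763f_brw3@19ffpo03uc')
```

['e62h', 'uzfp', 'm15', 'mi8', 'v@fp', 'm76', '3f_brw3@19ffpo03uc']

The group in the pattern means `split` returns the separators' captures alongside the pieces.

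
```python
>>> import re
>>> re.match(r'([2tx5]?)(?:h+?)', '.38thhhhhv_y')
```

None

Pattern: optionally one of [2tx5] (captured); then one or more of a literal 'h' (lazy) (non-capturing group).
With `match`, the pattern is implicitly anchored at the beginning.
Here the pattern fails at index 0, so the call returns None.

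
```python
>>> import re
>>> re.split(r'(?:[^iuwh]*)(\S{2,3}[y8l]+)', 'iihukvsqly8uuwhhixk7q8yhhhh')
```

The group in the pattern means `split` returns the separators' captures alongside the pieces.

['iihu', 'ly8', 'uuwhhi', 'q8y', 'hhhh']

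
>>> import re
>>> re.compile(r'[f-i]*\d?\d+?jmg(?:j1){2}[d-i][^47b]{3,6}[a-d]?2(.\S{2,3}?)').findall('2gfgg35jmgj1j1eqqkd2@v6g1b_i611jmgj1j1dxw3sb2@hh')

['@v6', '@hh']

With the lazy modifier that quantifier settles for the fewest repetitions that let the rest of the pattern succeed (the atoms after it are unaffected and can still be greedy).
With a single group, `findall` returns only what that group captured — 2 items.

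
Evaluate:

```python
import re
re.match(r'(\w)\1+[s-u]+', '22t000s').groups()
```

('2',)

`\1` has to match the exact text group 1 already captured.
`re.match` won't scan ahead — the pattern has to work from the very first character.
The match spans [0:3] → '22t'.
Captured: group 1 = '2'.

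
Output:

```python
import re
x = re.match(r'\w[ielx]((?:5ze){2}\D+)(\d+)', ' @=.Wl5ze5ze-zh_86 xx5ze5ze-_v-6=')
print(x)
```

`match` is anchored at position 0; if the pattern doesn't fit there, it returns None.
Here the pattern fails at index 0, so the call returns None.

None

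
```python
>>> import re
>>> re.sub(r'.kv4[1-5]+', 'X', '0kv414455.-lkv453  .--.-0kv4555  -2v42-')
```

'X.-X  .--.-X  -2v42-'

The pattern matches any character, then the literal 'kv4'; then one or more of a character in [1-5].
Matches: at [0:9] → '0kv414455'; at [11:17] → 'lkv453'; at [24:31] → '0kv4555'.
Every occurrence is swapped for 'X'.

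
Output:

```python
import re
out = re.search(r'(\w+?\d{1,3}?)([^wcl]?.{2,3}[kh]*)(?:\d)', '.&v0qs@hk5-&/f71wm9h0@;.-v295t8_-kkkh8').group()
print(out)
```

v0qs@hk5

The pattern matches one or more of a word character (lazy), then 1 to 3 of a digit (lazy) (captured); then optionally any character except [wcl], then 2 to 3 of any character, then zero or more of one of [kh] (captured); then a digit (non-capturing group).
`re.search` scans for the first position where the pattern succeeds.
The match spans [2:10] → 'v0qs@hk5'.
Captured: group 1 = 'v0', group 2 = 'qs@hk'.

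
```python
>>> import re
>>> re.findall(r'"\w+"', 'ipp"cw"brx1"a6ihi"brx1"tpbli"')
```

['"cw"', '"a6ihi"', '"tpbli"']

Matches: at [3:7] → '"cw"'; at [11:18] → '"a6ihi"'; at [22:29] → '"tpbli"'.
Since nothing is captured, `findall` lists the 3 matched substrings directly.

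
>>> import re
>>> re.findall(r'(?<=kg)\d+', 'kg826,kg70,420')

The `(?=…)`/`(?<=…)` assertion just peeks at neighbouring text; it doesn't advance the match position.
Walking the string: at [2:5] → '826'; at [8:10] → '70'.
Since nothing is captured, `findall` lists the 2 matched substrings directly.

['826', '70']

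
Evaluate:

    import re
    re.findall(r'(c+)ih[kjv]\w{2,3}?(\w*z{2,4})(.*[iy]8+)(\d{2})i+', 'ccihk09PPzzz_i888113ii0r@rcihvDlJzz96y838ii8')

[('cc', 'PPzzz', '_i888113ii0r@rcihvDlJzz96y8', '38')]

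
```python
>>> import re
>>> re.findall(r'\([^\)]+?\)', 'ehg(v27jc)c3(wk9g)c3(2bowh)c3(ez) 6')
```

No capturing groups, so `findall` returns the 4 full match strings.

['(v27jc)', '(wk9g)', '(2bowh)', '(ez)']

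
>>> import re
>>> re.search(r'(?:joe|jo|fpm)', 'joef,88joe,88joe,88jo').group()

Branches in `(...|...)` are attempted left-to-right; the first branch that allows the whole pattern to succeed is taken.
`search` walks the string left to right and returns the first match it finds.
The match spans [0:3] → 'joe'.

'joe'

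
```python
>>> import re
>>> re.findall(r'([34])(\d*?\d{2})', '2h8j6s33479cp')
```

[('3', '34')]

Multiple groups make `findall` return tuples — one 2-tuple for the one match.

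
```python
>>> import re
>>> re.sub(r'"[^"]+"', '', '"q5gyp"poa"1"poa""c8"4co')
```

'poapoa"4co'

Matches: at [0:7] → '"q5gyp"'; at [10:13] → '"1"'; at [17:21] → '"c8"'.
Each match is replaced by ''.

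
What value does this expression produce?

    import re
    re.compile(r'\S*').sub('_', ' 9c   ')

'_ __ _ _ _'

Pattern: zero or more of a non-whitespace character.
Matches: at [0:0] → ''; at [1:3] → '9c'; at [3:3] → ''; at [4:4] → ''; at [5:5] → ''; ….
Every occurrence is swapped for '_'.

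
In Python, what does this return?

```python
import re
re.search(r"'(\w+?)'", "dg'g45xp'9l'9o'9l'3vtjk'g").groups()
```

('g45xp',)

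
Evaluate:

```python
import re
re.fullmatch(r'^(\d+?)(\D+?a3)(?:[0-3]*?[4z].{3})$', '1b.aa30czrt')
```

This matches anchored at the start of the string; then one or more of a digit (lazy) (captured); then one or more of a non-digit (lazy), then the literal 'a3' (captured); then zero or more of a character in [0-3] (lazy), then one of [4z], then exactly 3 of any character (non-capturing group); then anchored at the end.
`re.fullmatch` requires the pattern to consume the entire string.
Here the pattern can't cover the whole string, so the call returns None.

None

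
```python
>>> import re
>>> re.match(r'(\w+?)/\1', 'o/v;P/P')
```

None

A backreference is literal: `\1` must see the identical characters the first group matched.
With `match`, the pattern is implicitly anchored at the beginning.
Here the pattern fails at index 0, so the call returns None.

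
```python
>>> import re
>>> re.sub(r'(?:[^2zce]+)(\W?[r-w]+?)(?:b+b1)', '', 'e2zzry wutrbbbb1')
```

The pattern matches one or more of any character except [2zce] (non-capturing group); then optionally a non-word character, then one or more of a character in [r-w] (lazy) (captured); then one or more of a literal 'b', then the literal 'b1' (non-capturing group).
Matches: at [4:16] → 'ry wutrbbbb1'.
Every occurrence is swapped for ''.

'e2zz'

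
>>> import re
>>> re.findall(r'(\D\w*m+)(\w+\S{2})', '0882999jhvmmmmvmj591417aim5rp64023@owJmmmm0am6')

[('jhvmmmmvmj591417aim', '5rp64023@o'), ('wJmmmm', '0am6')]

Pattern: a non-digit, then zero or more of a word character, then one or more of a literal 'm' (captured); then one or more of a word character, then exactly 2 of a non-whitespace character (captured).
Matches: at [7:36] match 'jhvmmmmvmj591417aim5rp64023@o', groups = ('jhvmmmmvmj591417aim', '5rp64023@o'); at [36:46] match 'wJmmmm0am6', groups = ('wJmmmm', '0am6').
2 groups means each result is a tuple of 2 captured strings — 2 here.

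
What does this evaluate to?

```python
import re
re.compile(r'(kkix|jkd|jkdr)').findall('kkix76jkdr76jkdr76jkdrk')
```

The regex engine tests alternatives in the order written; an earlier branch that matches wins even if a later one would match more.
Walking the string: at [0:4] match 'kkix', group 1 = 'kkix'; at [6:9] match 'jkd', group 1 = 'jkd'; at [12:15] match 'jkd', group 1 = 'jkd'; at [18:21] match 'jkd', group 1 = 'jkd'.
Because there's exactly one group, `findall` drops the full match and keeps group 1 from each hit.

['kkix', 'jkd', 'jkd', 'jkd']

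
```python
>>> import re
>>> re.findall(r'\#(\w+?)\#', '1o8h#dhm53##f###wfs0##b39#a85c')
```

['dhm53', 'f', 'wfs0', 'b39']

Matches: at [4:11] match '#dhm53#', group 1 = 'dhm53'; at [11:14] match '#f#', group 1 = 'f'; at [15:21] match '#wfs0#', group 1 = 'wfs0'; at [21:26] match '#b39#', group 1 = 'b39'.
`findall` collects group 1 from each match (4 total).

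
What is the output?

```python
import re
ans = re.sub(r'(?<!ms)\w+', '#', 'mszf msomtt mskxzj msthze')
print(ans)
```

# # # #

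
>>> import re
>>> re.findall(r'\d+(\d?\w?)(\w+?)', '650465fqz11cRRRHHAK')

A non-greedy quantifier consumes as few characters as it can — just enough that the remainder of the pattern still matches from where it stops; whatever follows it matches normally.
With 2 capturing groups, `findall` returns a 2-tuple per match.

[('f', 'q'), ('c', 'R')]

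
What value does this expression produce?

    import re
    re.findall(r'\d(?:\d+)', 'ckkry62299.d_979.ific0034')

['62299', '979', '0034']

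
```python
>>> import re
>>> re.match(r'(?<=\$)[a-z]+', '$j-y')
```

Because the assertion is zero-width, the text it checks is not consumed and won't appear in the result.
`re.match` won't scan ahead — the pattern has to work from the very first character.
Here position 0 doesn't satisfy it, so the call returns None.

None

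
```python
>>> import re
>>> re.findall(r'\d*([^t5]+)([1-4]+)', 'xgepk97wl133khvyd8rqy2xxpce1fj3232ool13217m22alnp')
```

[('xgepk97wl133khvyd8rqy2xxpce1fj3232ool13217m2', '2')]

Multiple groups make `findall` return tuples — one 2-tuple for the one match.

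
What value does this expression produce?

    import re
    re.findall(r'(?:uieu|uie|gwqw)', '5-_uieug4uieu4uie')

['uieu', 'uieu', 'uie']

Branches in `(...|...)` are attempted left-to-right; the first branch that allows the whole pattern to succeed is taken.
With no groups in the pattern, `findall` gives back each whole match — 3 here.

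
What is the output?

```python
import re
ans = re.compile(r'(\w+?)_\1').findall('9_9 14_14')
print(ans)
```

['9', '14']

A backreference is literal: `\1` must see the identical characters the first group matched.
With a single group, `findall` returns only what that group captured — 2 items.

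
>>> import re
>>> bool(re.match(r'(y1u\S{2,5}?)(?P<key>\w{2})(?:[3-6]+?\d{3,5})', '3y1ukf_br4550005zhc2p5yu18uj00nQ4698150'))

False

`re.match` won't scan ahead — the pattern has to work from the very first character.
Here position 0 doesn't satisfy it, so the call returns None, and `bool(None)` is False.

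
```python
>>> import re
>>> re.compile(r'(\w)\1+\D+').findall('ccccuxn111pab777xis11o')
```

A backreference is literal: `\1` must see the identical characters the first group matched.
With a single group, `findall` returns only what that group captured — 4 items.

['c', '1', '7', '1']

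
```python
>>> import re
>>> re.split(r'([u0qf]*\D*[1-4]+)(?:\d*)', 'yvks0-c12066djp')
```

The pattern matches zero or more of one of [u0qf], then zero or more of a non-digit, then one or more of a character in [1-4] (captured); then zero or more of a digit (non-capturing group).
Matches to split on: at [4:12] → '0-c12066'.
Because the pattern has a capturing group, `split` also inserts each captured text between the pieces.

['yvks', '0-c12', 'djp']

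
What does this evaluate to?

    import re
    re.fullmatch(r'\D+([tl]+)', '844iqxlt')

None

Pattern: one or more of a non-digit; then one or more of one of [tl] (captured).
`re.fullmatch` is like wrapping the pattern in `^…$` (in single-line mode).
Here the pattern can't cover the whole string, so the call returns None.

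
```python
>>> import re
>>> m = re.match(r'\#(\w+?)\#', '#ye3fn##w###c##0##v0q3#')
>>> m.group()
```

'#ye3fn#'

With `match`, the pattern is implicitly anchored at the beginning.
The match spans [0:7] → '#ye3fn#'.
Captured: group 1 = 'ye3fn'.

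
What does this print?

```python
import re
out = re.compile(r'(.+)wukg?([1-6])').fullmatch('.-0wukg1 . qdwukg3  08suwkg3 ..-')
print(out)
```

None

The pattern matches one or more of any character (captured); then the literal 'wuk', then optionally a literal 'g'; then a character in [1-6] (captured).
For `fullmatch`, every character of the input must be accounted for by the pattern.
Here the pattern can't cover the whole string, so the call returns None.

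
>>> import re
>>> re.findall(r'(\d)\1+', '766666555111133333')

['6', '5', '1', '3']

`\1` has to match the exact text group 1 already captured.
Because there's exactly one group, `findall` drops the full match and keeps group 1 from each hit.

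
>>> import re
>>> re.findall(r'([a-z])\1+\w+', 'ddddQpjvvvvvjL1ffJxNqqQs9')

['d']

The backreference `\1` re-matches whatever the first group consumed, character for character.
Walking the string: at [0:25] match 'ddddQpjvvvvvjL1ffJxNqqQs9', group 1 = 'd'.
One capturing group, so `findall` returns just the captured substring from the one match — 1 in all.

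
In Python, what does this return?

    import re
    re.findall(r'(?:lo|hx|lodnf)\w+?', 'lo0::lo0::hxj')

Scanning left to right: at [0:3] → 'lo0'; at [5:8] → 'lo0'; at [10:13] → 'hxj'.
`findall` yields the raw match text (3 of them) because the pattern has no groups.

['lo0', 'lo0', 'hxj']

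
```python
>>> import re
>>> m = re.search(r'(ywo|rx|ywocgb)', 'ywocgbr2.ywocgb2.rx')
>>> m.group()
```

`|` is ordered: at each position the engine commits to the first alternative that works.
Unlike `match`, `search` isn't anchored — it looks for the pattern anywhere in the string.
The match spans [0:3] → 'ywo'.
Captured: group 1 = 'ywo'.

'ywo'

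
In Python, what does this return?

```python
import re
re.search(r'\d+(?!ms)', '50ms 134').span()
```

(0, 1)

Because the assertion is negative and zero-width, positions next to the forbidden text are skipped.
The match spans [0:1] → '5'.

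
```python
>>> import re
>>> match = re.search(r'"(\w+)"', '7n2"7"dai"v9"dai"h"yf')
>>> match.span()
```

Unlike `match`, `search` isn't anchored — it looks for the pattern anywhere in the string.
The match spans [3:6] → '"7"'.
Captured: group 1 = '7'.

(3, 6)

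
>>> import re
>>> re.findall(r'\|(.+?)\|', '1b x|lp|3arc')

Walking the string: at [4:8] match '|lp|', group 1 = 'lp'.
Because there's exactly one group, `findall` drops the full match and keeps group 1 from the one hit.

['lp']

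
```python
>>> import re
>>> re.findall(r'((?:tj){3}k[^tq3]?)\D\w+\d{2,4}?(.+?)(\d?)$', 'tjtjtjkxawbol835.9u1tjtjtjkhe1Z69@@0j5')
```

The pattern matches the literal 'tj' repeated 3 times, then the literal 'k', then optionally any character except [tq3] (captured); then a non-digit; then one or more of a word character; then 2 to 4 of a digit (lazy); then one or more of any character (lazy) (captured); then optionally a digit (captured); then anchored at the end.
`findall` packs the 3 group values into a tuple for every match.

[('tjtjtjkx', '.9u1tjtjtjkhe1Z69@@0j', '5')]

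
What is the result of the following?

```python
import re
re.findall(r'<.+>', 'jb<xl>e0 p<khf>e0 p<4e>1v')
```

Matches: at [2:23] → '<xl>e0 p<khf>e0 p<4e>'.
Since nothing is captured, `findall` lists the 1 matched substring directly.

['<xl>e0 p<khf>e0 p<4e>']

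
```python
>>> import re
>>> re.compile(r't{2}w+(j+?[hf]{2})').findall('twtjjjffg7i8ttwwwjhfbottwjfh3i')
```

The pattern matches exactly 2 of a literal 't', then one or more of a literal 'w'; then one or more of a literal 'j' (lazy), then exactly 2 of one of [hf] (captured).
Because there's exactly one group, `findall` drops the full match and keeps group 1 from each hit.

['jhf', 'jfh']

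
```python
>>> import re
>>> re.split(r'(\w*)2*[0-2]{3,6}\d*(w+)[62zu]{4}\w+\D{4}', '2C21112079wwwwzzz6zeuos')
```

['', '2C211', 'wwww', '']

Pattern: zero or more of a word character (captured); then zero or more of a literal '2', then 3 to 6 of a character in [0-2], then zero or more of a digit; then one or more of a literal 'w' (captured); then exactly 4 of one of [62zu], then one or more of a word character, then exactly 4 of a non-digit.
With a capturing group present, the delimiter's captured portion is kept in the result list.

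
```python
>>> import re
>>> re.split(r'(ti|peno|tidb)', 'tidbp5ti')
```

['', 'ti', 'dbp5', 'ti', '']

Branches in `(...|...)` are attempted left-to-right; the first branch that allows the whole pattern to succeed is taken.
Matches to split on: at [0:2] → 'ti'; at [6:8] → 'ti'.
`re.split` interleaves the captured-group text with the surrounding fragments.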